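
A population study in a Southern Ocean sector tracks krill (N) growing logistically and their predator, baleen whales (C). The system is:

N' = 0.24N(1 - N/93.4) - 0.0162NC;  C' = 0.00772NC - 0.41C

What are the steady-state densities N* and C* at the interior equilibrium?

N* ≈ 53.1, C* ≈ 6.39

From dC/dt = 0 with C > 0: 0.00772N* = 0.41, so N* = 53.1.
Substitute into dN/dt = 0: 0.24(1 - 53.1/93.4) = 0.0162C*.
The bracket is 0.431, giving C* = 0.104/0.0162 = 6.39.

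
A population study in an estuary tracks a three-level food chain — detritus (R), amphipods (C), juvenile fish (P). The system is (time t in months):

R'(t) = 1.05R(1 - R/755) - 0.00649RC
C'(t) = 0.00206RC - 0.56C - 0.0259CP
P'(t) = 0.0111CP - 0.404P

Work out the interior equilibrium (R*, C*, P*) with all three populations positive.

From dP/dt = 0: 0.0111C* = 0.404, so C* = 36.4.
From dR/dt = 0: 1.05(1 - R*/755) = 0.00649·36.4, giving R* = 755·(1 - 0.225) = 585.
From dC/dt = 0: 0.00206·585 - 0.56 = 0.0259P*, so P* = 0.645/0.0259 = 24.9.

R* ≈ 585, C* ≈ 36.4, P* ≈ 24.9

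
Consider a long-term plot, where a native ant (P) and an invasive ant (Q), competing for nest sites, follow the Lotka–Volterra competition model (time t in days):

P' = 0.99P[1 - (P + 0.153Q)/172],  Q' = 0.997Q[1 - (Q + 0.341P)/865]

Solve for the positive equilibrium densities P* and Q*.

P* ≈ 41.8, Q* ≈ 851

Setting both brackets to zero gives the nullclines P + 0.153Q = 172 and 0.341P + Q = 865.
Substituting Q = 865 - 0.341P into the first: P(1 - 0.153·0.341) = 172 - 0.153·865.
So P* = 39.7/0.948 = 41.8, and then Q* = 865 - 0.341·41.8 = 851.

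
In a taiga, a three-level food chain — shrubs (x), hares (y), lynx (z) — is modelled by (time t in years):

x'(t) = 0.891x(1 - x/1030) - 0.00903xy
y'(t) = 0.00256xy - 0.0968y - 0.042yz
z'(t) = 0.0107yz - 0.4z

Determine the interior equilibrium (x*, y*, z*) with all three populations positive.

From dz/dt = 0: 0.0107y* = 0.4, so y* = 37.4.
From dx/dt = 0: 0.891(1 - x*/1030) = 0.00903·37.4, giving x* = 1030·(1 - 0.379) = 640.
From dy/dt = 0: 0.00256·640 - 0.0968 = 0.042z*, so z* = 1.54/0.042 = 36.7.

x* ≈ 640, y* ≈ 37.4, z* ≈ 36.7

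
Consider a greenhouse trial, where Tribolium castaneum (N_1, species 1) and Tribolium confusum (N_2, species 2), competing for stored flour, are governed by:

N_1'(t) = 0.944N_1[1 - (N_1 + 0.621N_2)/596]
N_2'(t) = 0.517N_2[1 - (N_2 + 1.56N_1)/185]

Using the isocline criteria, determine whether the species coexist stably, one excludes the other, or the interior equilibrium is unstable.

Compare the nullcline intercepts: K1/α12 = 596/0.621 = 960 > K2 = 185; K2/α21 = 185/1.56 = 119 < K1 = 596.
Since the inequalities point opposite ways, species 1 can invade but species 2 cannot.

species 1 excludes species 2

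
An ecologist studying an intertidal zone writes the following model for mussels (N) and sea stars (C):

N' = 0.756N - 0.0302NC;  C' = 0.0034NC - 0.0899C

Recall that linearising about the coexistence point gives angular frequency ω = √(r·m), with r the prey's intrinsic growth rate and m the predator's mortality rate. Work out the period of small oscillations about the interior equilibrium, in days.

T ≈ 24.1 days

Here r = 0.756 and m = 0.0899, so r·m = 0.068.
ω = √0.068 = 0.261 per day, hence T = 2π/ω ≈ 24.1 days.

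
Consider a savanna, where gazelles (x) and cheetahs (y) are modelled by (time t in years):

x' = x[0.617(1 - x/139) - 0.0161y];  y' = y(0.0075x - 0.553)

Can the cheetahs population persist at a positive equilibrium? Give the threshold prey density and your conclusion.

The predator equation gives dy/dt > 0 only when x > 0.553/0.0075 = 73.7.
Without the predator, x → K = 139. Since 139 > 73.7, the predator can invade and persist.

Threshold x = 73.7; K > 73.7, so yes, the predator persists.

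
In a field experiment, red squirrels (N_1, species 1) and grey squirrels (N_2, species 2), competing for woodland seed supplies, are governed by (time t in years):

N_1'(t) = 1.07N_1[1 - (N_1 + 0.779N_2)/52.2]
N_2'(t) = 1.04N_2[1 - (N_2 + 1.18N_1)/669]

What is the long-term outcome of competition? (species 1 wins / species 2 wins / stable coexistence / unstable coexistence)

species 2 excludes species 1

Compare the nullcline intercepts: K1/α12 = 52.2/0.779 = 67 < K2 = 669; K2/α21 = 669/1.18 = 567 > K1 = 52.2.
Since the inequalities point opposite ways, species 2 can invade but species 1 cannot.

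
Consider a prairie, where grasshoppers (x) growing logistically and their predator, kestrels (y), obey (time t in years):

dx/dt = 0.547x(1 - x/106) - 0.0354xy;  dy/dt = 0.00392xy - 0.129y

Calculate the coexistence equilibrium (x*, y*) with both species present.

x* ≈ 32.9, y* ≈ 10.7

From dy/dt = 0 with y > 0: 0.00392x* = 0.129, so x* = 32.9.
Substitute into dx/dt = 0: 0.547(1 - 32.9/106) = 0.0354y*.
The bracket is 0.69, giving y* = 0.377/0.0354 = 10.7.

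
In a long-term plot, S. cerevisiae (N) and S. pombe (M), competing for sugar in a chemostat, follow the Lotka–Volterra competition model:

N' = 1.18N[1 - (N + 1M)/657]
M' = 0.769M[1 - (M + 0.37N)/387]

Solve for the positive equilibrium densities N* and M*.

N* ≈ 429, M* ≈ 228

Setting both brackets to zero gives the nullclines N + 1M = 657 and 0.37N + M = 387.
Substituting M = 387 - 0.37N into the first: N(1 - 1·0.37) = 657 - 1·387.
So N* = 270/0.63 = 429, and then M* = 387 - 0.37·429 = 228.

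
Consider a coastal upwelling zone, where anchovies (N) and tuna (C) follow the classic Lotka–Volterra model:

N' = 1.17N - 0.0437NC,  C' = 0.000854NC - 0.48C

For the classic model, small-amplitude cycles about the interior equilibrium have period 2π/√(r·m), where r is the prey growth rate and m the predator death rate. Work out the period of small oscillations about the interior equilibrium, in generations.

T ≈ 8.38 generations

Here r = 1.17 and m = 0.48, so r·m = 0.562.
ω = √0.562 = 0.749 per generation, hence T = 2π/ω ≈ 8.38 generations.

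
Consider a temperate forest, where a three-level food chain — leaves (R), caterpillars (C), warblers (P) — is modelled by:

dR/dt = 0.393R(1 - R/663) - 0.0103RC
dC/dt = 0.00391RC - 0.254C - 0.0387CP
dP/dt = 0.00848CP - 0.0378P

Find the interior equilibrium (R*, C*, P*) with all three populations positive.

From dP/dt = 0: 0.00848C* = 0.0378, so C* = 4.46.
From dR/dt = 0: 0.393(1 - R*/663) = 0.0103·4.46, giving R* = 663·(1 - 0.117) = 586.
From dC/dt = 0: 0.00391·586 - 0.254 = 0.0387P*, so P* = 2.04/0.0387 = 52.6.

R* ≈ 586, C* ≈ 4.46, P* ≈ 52.6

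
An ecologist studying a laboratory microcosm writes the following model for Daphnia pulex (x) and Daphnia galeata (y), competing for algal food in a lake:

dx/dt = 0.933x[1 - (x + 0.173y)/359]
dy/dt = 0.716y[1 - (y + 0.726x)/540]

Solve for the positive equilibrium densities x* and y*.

x* ≈ 304, y* ≈ 319

Setting both brackets to zero gives the nullclines x + 0.173y = 359 and 0.726x + y = 540.
Substituting y = 540 - 0.726x into the first: x(1 - 0.173·0.726) = 359 - 0.173·540.
So x* = 266/0.874 = 304, and then y* = 540 - 0.726·304 = 319.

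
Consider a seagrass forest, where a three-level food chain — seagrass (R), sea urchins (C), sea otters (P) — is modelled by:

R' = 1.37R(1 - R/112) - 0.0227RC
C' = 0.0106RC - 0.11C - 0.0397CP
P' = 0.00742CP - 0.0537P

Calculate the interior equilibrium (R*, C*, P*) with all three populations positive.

From dP/dt = 0: 0.00742C* = 0.0537, so C* = 7.24.
From dR/dt = 0: 1.37(1 - R*/112) = 0.0227·7.24, giving R* = 112·(1 - 0.12) = 98.6.
From dC/dt = 0: 0.0106·98.6 - 0.11 = 0.0397P*, so P* = 0.935/0.0397 = 23.5.

R* ≈ 98.6, C* ≈ 7.24, P* ≈ 23.5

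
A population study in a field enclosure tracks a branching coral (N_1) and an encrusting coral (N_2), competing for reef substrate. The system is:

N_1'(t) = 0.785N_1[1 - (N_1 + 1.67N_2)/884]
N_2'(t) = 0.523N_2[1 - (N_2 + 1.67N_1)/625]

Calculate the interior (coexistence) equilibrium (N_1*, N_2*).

N_1* ≈ 89.3, N_2* ≈ 476

Setting both brackets to zero gives the nullclines N_1 + 1.67N_2 = 884 and 1.67N_1 + N_2 = 625.
Substituting N_2 = 625 - 1.67N_1 into the first: N_1(1 - 1.67·1.67) = 884 - 1.67·625.
So N_1* = -160/-1.79 = 89.3, and then N_2* = 625 - 1.67·89.3 = 476.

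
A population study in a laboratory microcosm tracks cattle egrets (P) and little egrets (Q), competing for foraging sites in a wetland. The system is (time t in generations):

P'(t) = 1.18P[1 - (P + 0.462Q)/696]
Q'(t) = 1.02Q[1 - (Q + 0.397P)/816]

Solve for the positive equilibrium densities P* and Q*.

P* ≈ 391, Q* ≈ 661

Setting both brackets to zero gives the nullclines P + 0.462Q = 696 and 0.397P + Q = 816.
Substituting Q = 816 - 0.397P into the first: P(1 - 0.462·0.397) = 696 - 0.462·816.
So P* = 319/0.817 = 391, and then Q* = 816 - 0.397·391 = 661.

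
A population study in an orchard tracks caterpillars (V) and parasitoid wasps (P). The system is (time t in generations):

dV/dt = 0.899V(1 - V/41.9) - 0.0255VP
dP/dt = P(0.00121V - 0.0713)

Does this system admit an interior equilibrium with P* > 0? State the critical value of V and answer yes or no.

Threshold V = 58.9; K < 58.9, so no, the predator goes extinct.

The predator equation gives dP/dt > 0 only when V > 0.0713/0.00121 = 58.9.
Without the predator, V → K = 41.9. Since 41.9 < 58.9, the predator cannot invade.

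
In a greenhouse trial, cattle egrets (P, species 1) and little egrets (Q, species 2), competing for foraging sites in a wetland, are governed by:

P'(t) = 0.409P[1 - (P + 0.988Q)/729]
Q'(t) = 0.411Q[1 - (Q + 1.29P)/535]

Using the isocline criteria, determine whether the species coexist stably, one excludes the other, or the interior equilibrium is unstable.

species 1 excludes species 2

Compare the nullcline intercepts: K1/α12 = 729/0.988 = 738 > K2 = 535; K2/α21 = 535/1.29 = 415 < K1 = 729.
Since the inequalities point opposite ways, species 1 can invade but species 2 cannot.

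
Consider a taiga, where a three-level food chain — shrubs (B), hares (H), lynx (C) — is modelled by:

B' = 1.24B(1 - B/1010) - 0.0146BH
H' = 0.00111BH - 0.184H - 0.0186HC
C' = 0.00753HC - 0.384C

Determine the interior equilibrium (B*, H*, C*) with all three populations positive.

From dC/dt = 0: 0.00753H* = 0.384, so H* = 51.
From dB/dt = 0: 1.24(1 - B*/1010) = 0.0146·51, giving B* = 1010·(1 - 0.6) = 404.
From dH/dt = 0: 0.00111·404 - 0.184 = 0.0186C*, so C* = 0.264/0.0186 = 14.2.

B* ≈ 404, H* ≈ 51, C* ≈ 14.2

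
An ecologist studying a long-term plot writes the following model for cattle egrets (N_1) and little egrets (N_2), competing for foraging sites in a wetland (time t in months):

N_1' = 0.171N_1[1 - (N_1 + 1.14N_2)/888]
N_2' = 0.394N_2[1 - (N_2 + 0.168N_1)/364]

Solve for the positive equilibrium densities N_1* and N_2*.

N_1* ≈ 585, N_2* ≈ 266

Setting both brackets to zero gives the nullclines N_1 + 1.14N_2 = 888 and 0.168N_1 + N_2 = 364.
Substituting N_2 = 364 - 0.168N_1 into the first: N_1(1 - 1.14·0.168) = 888 - 1.14·364.
So N_1* = 473/0.808 = 585, and then N_2* = 364 - 0.168·585 = 266.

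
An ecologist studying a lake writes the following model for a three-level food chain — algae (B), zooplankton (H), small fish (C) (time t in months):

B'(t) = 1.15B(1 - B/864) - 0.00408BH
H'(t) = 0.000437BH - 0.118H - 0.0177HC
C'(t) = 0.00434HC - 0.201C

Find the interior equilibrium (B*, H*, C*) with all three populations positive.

From dC/dt = 0: 0.00434H* = 0.201, so H* = 46.3.
From dB/dt = 0: 1.15(1 - B*/864) = 0.00408·46.3, giving B* = 864·(1 - 0.164) = 722.
From dH/dt = 0: 0.000437·722 - 0.118 = 0.0177C*, so C* = 0.198/0.0177 = 11.2.

B* ≈ 722, H* ≈ 46.3, C* ≈ 11.2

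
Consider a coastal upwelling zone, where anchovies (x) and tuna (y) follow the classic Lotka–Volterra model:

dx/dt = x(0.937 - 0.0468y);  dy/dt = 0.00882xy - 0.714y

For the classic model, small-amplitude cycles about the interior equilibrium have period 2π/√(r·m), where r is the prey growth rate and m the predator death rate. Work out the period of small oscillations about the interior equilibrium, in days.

Here r = 0.937 and m = 0.714, so r·m = 0.669.
ω = √0.669 = 0.818 per day, hence T = 2π/ω ≈ 7.68 days.

T ≈ 7.68 days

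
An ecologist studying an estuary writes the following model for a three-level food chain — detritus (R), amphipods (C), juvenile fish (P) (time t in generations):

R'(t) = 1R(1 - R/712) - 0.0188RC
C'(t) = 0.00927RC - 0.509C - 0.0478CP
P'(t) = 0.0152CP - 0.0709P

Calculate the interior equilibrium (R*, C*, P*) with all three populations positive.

R* ≈ 650, C* ≈ 4.66, P* ≈ 115

From dP/dt = 0: 0.0152C* = 0.0709, so C* = 4.66.
From dR/dt = 0: 1(1 - R*/712) = 0.0188·4.66, giving R* = 712·(1 - 0.0877) = 650.
From dC/dt = 0: 0.00927·650 - 0.509 = 0.0478P*, so P* = 5.51/0.0478 = 115.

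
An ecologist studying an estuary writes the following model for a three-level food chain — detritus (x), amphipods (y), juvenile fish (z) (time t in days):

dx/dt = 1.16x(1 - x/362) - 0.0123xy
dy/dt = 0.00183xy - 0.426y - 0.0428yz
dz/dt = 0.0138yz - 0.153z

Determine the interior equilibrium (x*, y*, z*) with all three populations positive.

x* ≈ 319, y* ≈ 11.1, z* ≈ 3.71

From dz/dt = 0: 0.0138y* = 0.153, so y* = 11.1.
From dx/dt = 0: 1.16(1 - x*/362) = 0.0123·11.1, giving x* = 362·(1 - 0.118) = 319.
From dy/dt = 0: 0.00183·319 - 0.426 = 0.0428z*, so z* = 0.159/0.0428 = 3.71.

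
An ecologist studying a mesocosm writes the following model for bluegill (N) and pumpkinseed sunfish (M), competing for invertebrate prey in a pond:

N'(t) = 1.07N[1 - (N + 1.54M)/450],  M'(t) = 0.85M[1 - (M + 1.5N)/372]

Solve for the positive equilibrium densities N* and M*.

Setting both brackets to zero gives the nullclines N + 1.54M = 450 and 1.5N + M = 372.
Substituting M = 372 - 1.5N into the first: N(1 - 1.54·1.5) = 450 - 1.54·372.
So N* = -123/-1.31 = 93.8, and then M* = 372 - 1.5·93.8 = 231.

N* ≈ 93.8, M* ≈ 231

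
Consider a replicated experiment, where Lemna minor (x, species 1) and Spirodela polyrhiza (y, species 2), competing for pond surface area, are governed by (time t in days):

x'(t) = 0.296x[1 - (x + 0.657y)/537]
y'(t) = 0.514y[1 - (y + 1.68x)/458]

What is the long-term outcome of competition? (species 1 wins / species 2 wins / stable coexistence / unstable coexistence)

Compare the nullcline intercepts: K1/α12 = 537/0.657 = 817 > K2 = 458; K2/α21 = 458/1.68 = 273 < K1 = 537.
Since the inequalities point opposite ways, species 1 can invade but species 2 cannot.

species 1 excludes species 2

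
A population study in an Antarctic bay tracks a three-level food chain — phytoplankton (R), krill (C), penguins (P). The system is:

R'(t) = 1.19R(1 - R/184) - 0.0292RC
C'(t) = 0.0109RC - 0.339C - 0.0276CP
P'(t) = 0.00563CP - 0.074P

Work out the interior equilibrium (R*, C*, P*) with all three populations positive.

From dP/dt = 0: 0.00563C* = 0.074, so C* = 13.1.
From dR/dt = 0: 1.19(1 - R*/184) = 0.0292·13.1, giving R* = 184·(1 - 0.323) = 125.
From dC/dt = 0: 0.0109·125 - 0.339 = 0.0276P*, so P* = 1.02/0.0276 = 36.9.

R* ≈ 125, C* ≈ 13.1, P* ≈ 36.9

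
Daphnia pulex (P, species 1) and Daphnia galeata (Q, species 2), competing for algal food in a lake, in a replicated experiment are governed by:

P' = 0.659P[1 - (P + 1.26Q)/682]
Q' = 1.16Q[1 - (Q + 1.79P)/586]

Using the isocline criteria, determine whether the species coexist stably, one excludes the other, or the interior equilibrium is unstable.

Compare the nullcline intercepts: K1/α12 = 682/1.26 = 541 < K2 = 586; K2/α21 = 586/1.79 = 327 < K1 = 682.
Since both are reversed, neither can invade when rare; the interior point is a saddle.

unstable coexistence (outcome depends on initial conditions)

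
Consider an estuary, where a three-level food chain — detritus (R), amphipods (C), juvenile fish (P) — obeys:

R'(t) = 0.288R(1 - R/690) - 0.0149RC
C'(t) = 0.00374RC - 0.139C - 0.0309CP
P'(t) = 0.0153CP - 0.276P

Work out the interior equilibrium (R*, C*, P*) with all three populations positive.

From dP/dt = 0: 0.0153C* = 0.276, so C* = 18.
From dR/dt = 0: 0.288(1 - R*/690) = 0.0149·18, giving R* = 690·(1 - 0.933) = 46.
From dC/dt = 0: 0.00374·46 - 0.139 = 0.0309P*, so P* = 0.0332/0.0309 = 1.07.

R* ≈ 46, C* ≈ 18, P* ≈ 1.07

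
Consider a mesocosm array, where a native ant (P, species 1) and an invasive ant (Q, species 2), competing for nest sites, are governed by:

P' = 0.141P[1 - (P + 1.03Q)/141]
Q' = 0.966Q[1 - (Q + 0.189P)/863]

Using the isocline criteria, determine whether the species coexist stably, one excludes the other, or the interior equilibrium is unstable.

species 2 excludes species 1

Compare the nullcline intercepts: K1/α12 = 141/1.03 = 137 < K2 = 863; K2/α21 = 863/0.189 = 4570 > K1 = 141.
Since the inequalities point opposite ways, species 2 can invade but species 1 cannot.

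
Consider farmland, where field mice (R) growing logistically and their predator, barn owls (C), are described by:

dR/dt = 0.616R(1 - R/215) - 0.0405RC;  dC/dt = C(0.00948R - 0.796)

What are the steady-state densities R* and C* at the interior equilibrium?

R* ≈ 84, C* ≈ 9.27

From dC/dt = 0 with C > 0: 0.00948R* = 0.796, so R* = 84.
Substitute into dR/dt = 0: 0.616(1 - 84/215) = 0.0405C*.
The bracket is 0.609, giving C* = 0.375/0.0405 = 9.27.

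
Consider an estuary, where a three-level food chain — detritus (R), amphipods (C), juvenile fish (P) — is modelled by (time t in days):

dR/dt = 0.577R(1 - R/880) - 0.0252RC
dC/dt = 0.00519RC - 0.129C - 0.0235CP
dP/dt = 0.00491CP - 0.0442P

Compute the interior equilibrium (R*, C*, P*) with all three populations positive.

From dP/dt = 0: 0.00491C* = 0.0442, so C* = 9.
From dR/dt = 0: 0.577(1 - R*/880) = 0.0252·9, giving R* = 880·(1 - 0.393) = 534.
From dC/dt = 0: 0.00519·534 - 0.129 = 0.0235P*, so P* = 2.64/0.0235 = 112.

R* ≈ 534, C* ≈ 9, P* ≈ 112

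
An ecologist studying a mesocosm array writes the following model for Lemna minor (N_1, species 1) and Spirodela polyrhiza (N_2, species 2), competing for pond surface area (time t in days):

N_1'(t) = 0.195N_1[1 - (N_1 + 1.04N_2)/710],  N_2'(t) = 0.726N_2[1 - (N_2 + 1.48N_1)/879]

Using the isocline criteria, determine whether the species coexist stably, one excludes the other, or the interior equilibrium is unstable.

Compare the nullcline intercepts: K1/α12 = 710/1.04 = 683 < K2 = 879; K2/α21 = 879/1.48 = 594 < K1 = 710.
Since both are reversed, neither can invade when rare; the interior point is a saddle.

unstable coexistence (outcome depends on initial conditions)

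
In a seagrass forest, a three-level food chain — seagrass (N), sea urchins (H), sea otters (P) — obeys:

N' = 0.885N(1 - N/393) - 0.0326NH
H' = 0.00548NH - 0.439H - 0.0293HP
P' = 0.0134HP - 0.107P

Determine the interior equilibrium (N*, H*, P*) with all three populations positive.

From dP/dt = 0: 0.0134H* = 0.107, so H* = 7.99.
From dN/dt = 0: 0.885(1 - N*/393) = 0.0326·7.99, giving N* = 393·(1 - 0.294) = 277.
From dH/dt = 0: 0.00548·277 - 0.439 = 0.0293P*, so P* = 1.08/0.0293 = 36.9.

N* ≈ 277, H* ≈ 7.99, P* ≈ 36.9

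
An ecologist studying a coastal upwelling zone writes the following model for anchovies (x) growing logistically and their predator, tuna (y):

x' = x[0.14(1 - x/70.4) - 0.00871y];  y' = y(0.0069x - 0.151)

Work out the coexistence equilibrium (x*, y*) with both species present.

From dy/dt = 0 with y > 0: 0.0069x* = 0.151, so x* = 21.9.
Substitute into dx/dt = 0: 0.14(1 - 21.9/70.4) = 0.00871y*.
The bracket is 0.689, giving y* = 0.0965/0.00871 = 11.1.

x* ≈ 21.9, y* ≈ 11.1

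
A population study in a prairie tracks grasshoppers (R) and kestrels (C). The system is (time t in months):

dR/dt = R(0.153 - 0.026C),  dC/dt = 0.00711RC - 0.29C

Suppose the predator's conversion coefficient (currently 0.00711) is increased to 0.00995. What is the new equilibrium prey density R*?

At the interior fixed point, setting dC/dt = 0 with C > 0 fixes R* = (predator death rate)/(RC coefficient) — independent of the other coefficients.
With the change, R* = 0.29/0.00995 = 29.1; it falls from 40.8.

R* ≈ 29.1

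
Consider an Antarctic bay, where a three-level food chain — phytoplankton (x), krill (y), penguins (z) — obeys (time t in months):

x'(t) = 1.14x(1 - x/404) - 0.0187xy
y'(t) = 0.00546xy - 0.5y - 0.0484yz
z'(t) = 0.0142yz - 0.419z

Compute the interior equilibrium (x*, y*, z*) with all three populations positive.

x* ≈ 208, y* ≈ 29.5, z* ≈ 13.2

From dz/dt = 0: 0.0142y* = 0.419, so y* = 29.5.
From dx/dt = 0: 1.14(1 - x*/404) = 0.0187·29.5, giving x* = 404·(1 - 0.484) = 208.
From dy/dt = 0: 0.00546·208 - 0.5 = 0.0484z*, so z* = 0.638/0.0484 = 13.2.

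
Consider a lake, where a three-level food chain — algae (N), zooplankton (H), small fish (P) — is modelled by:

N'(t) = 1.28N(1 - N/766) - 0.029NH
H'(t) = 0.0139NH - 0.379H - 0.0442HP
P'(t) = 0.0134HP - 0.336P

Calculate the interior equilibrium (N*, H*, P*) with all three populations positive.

N* ≈ 331, H* ≈ 25.1, P* ≈ 95.5

From dP/dt = 0: 0.0134H* = 0.336, so H* = 25.1.
From dN/dt = 0: 1.28(1 - N*/766) = 0.029·25.1, giving N* = 766·(1 - 0.568) = 331.
From dH/dt = 0: 0.0139·331 - 0.379 = 0.0442P*, so P* = 4.22/0.0442 = 95.5.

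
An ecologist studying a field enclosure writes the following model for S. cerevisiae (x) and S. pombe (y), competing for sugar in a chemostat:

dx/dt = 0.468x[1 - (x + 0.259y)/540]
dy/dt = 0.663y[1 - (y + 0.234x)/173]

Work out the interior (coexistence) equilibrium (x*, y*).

x* ≈ 527, y* ≈ 49.6

Setting both brackets to zero gives the nullclines x + 0.259y = 540 and 0.234x + y = 173.
Substituting y = 173 - 0.234x into the first: x(1 - 0.259·0.234) = 540 - 0.259·173.
So x* = 495/0.939 = 527, and then y* = 173 - 0.234·527 = 49.6.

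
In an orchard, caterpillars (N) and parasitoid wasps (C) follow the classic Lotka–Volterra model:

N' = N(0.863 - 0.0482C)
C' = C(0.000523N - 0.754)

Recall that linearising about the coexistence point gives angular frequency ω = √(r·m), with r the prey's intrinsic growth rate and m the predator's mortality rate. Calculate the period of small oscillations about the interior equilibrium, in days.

Here r = 0.863 and m = 0.754, so r·m = 0.651.
ω = √0.651 = 0.807 per day, hence T = 2π/ω ≈ 7.79 days.

T ≈ 7.79 days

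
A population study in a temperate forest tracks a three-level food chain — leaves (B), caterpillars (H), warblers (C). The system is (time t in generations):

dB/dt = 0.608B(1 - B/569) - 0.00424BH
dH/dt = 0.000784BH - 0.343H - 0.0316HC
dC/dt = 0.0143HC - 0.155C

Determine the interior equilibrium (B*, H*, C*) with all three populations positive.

B* ≈ 526, H* ≈ 10.8, C* ≈ 2.2

From dC/dt = 0: 0.0143H* = 0.155, so H* = 10.8.
From dB/dt = 0: 0.608(1 - B*/569) = 0.00424·10.8, giving B* = 569·(1 - 0.0756) = 526.
From dH/dt = 0: 0.000784·526 - 0.343 = 0.0316C*, so C* = 0.0694/0.0316 = 2.2.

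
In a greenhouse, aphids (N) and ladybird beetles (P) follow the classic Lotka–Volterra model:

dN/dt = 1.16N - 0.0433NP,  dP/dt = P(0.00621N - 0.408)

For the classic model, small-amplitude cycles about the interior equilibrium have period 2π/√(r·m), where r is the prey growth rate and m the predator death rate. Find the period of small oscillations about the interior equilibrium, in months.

T ≈ 9.13 months

Here r = 1.16 and m = 0.408, so r·m = 0.473.
ω = √0.473 = 0.688 per month, hence T = 2π/ω ≈ 9.13 months.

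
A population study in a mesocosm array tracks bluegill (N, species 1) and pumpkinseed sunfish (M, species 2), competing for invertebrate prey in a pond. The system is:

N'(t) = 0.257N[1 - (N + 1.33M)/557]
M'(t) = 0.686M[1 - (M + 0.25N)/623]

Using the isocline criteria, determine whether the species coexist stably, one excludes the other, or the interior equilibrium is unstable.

Compare the nullcline intercepts: K1/α12 = 557/1.33 = 419 < K2 = 623; K2/α21 = 623/0.25 = 2490 > K1 = 557.
Since the inequalities point opposite ways, species 2 can invade but species 1 cannot.

species 2 excludes species 1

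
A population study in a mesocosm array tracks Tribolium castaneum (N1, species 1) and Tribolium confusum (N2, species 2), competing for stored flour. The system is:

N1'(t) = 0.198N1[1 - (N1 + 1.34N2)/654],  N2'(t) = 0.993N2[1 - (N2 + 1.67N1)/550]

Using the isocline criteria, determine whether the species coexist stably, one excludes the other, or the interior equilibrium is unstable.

unstable coexistence (outcome depends on initial conditions)

Compare the nullcline intercepts: K1/α12 = 654/1.34 = 488 < K2 = 550; K2/α21 = 550/1.67 = 329 < K1 = 654.
Since both are reversed, neither can invade when rare; the interior point is a saddle.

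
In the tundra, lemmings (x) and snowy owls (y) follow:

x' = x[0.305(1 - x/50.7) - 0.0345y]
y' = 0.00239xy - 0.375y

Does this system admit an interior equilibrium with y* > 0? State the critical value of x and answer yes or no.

Threshold x = 157; K < 157, so no, the predator goes extinct.

The predator equation gives dy/dt > 0 only when x > 0.375/0.00239 = 157.
Without the predator, x → K = 50.7. Since 50.7 < 157, the predator cannot invade.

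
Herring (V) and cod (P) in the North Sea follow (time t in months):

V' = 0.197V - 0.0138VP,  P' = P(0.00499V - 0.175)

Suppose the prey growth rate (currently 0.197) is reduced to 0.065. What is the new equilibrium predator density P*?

At the interior fixed point, setting dV/dt = 0 with V > 0 fixes P* = (prey growth rate)/(VP coefficient) — independent of the other coefficients.
With the change, P* = 0.065/0.0138 = 4.71; it falls from 14.3.

P* ≈ 4.71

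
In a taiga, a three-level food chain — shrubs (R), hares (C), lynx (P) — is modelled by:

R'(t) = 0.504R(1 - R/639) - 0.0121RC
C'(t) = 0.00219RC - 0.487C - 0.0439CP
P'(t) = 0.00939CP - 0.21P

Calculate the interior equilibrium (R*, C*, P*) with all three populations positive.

R* ≈ 296, C* ≈ 22.4, P* ≈ 3.67

From dP/dt = 0: 0.00939C* = 0.21, so C* = 22.4.
From dR/dt = 0: 0.504(1 - R*/639) = 0.0121·22.4, giving R* = 639·(1 - 0.537) = 296.
From dC/dt = 0: 0.00219·296 - 0.487 = 0.0439P*, so P* = 0.161/0.0439 = 3.67.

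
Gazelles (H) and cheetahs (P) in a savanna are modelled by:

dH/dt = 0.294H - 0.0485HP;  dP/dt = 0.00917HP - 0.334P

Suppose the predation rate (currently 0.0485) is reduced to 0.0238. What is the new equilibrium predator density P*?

P* ≈ 12.4

At the interior fixed point, setting dH/dt = 0 with H > 0 fixes P* = (prey growth rate)/(HP coefficient) — independent of the other coefficients.
With the change, P* = 0.294/0.0238 = 12.4; it rises from 6.06.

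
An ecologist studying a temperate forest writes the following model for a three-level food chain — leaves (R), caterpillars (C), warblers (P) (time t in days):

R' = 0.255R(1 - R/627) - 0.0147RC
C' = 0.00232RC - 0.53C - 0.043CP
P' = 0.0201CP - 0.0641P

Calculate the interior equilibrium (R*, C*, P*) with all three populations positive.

R* ≈ 512, C* ≈ 3.19, P* ≈ 15.3

From dP/dt = 0: 0.0201C* = 0.0641, so C* = 3.19.
From dR/dt = 0: 0.255(1 - R*/627) = 0.0147·3.19, giving R* = 627·(1 - 0.184) = 512.
From dC/dt = 0: 0.00232·512 - 0.53 = 0.043P*, so P* = 0.657/0.043 = 15.3.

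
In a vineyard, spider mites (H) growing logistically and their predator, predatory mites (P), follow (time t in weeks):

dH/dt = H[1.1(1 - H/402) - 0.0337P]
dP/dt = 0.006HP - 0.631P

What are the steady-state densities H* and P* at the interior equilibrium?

From dP/dt = 0 with P > 0: 0.006H* = 0.631, so H* = 105.
Substitute into dH/dt = 0: 1.1(1 - 105/402) = 0.0337P*.
The bracket is 0.738, giving P* = 0.812/0.0337 = 24.1.

H* ≈ 105, P* ≈ 24.1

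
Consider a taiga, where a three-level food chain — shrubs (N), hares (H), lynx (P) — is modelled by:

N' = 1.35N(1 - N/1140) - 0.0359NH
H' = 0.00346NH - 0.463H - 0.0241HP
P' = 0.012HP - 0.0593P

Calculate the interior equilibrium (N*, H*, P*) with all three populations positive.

From dP/dt = 0: 0.012H* = 0.0593, so H* = 4.94.
From dN/dt = 0: 1.35(1 - N*/1140) = 0.0359·4.94, giving N* = 1140·(1 - 0.131) = 990.
From dH/dt = 0: 0.00346·990 - 0.463 = 0.0241P*, so P* = 2.96/0.0241 = 123.

N* ≈ 990, H* ≈ 4.94, P* ≈ 123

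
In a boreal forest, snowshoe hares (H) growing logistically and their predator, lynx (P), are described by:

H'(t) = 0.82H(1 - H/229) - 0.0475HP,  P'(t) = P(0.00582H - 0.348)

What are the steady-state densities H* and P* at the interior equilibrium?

From dP/dt = 0 with P > 0: 0.00582H* = 0.348, so H* = 59.8.
Substitute into dH/dt = 0: 0.82(1 - 59.8/229) = 0.0475P*.
The bracket is 0.739, giving P* = 0.606/0.0475 = 12.8.

H* ≈ 59.8, P* ≈ 12.8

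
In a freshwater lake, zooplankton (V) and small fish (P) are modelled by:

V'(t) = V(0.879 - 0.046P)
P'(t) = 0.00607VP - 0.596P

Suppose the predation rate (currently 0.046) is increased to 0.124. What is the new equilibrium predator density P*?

P* ≈ 7.09

At the interior fixed point, setting dV/dt = 0 with V > 0 fixes P* = (prey growth rate)/(VP coefficient) — independent of the other coefficients.
With the change, P* = 0.879/0.124 = 7.09; it falls from 19.1.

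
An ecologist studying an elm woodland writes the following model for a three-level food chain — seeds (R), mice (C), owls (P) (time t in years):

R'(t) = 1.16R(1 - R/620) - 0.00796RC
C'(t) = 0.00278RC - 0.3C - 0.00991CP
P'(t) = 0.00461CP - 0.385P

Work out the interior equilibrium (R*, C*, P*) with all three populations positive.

R* ≈ 265, C* ≈ 83.5, P* ≈ 44

From dP/dt = 0: 0.00461C* = 0.385, so C* = 83.5.
From dR/dt = 0: 1.16(1 - R*/620) = 0.00796·83.5, giving R* = 620·(1 - 0.573) = 265.
From dC/dt = 0: 0.00278·265 - 0.3 = 0.00991P*, so P* = 0.436/0.00991 = 44.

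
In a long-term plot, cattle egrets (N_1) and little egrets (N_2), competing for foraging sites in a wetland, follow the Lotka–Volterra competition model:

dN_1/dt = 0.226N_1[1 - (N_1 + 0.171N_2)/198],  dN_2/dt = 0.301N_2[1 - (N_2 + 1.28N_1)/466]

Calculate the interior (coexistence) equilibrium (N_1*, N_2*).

N_1* ≈ 151, N_2* ≈ 272

Setting both brackets to zero gives the nullclines N_1 + 0.171N_2 = 198 and 1.28N_1 + N_2 = 466.
Substituting N_2 = 466 - 1.28N_1 into the first: N_1(1 - 0.171·1.28) = 198 - 0.171·466.
So N_1* = 118/0.781 = 151, and then N_2* = 466 - 1.28·151 = 272.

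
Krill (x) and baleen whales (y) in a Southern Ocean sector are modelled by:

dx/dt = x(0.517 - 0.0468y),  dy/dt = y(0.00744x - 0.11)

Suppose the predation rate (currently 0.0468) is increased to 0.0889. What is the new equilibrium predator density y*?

At the interior fixed point, setting dx/dt = 0 with x > 0 fixes y* = (prey growth rate)/(xy coefficient) — independent of the other coefficients.
With the change, y* = 0.517/0.0889 = 5.82; it falls from 11.

y* ≈ 5.82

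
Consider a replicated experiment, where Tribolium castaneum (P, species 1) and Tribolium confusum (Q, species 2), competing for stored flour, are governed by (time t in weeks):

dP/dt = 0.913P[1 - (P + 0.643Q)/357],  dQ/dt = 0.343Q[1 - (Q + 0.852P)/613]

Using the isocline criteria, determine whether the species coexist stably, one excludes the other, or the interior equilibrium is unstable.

Compare the nullcline intercepts: K1/α12 = 357/0.643 = 555 < K2 = 613; K2/α21 = 613/0.852 = 719 > K1 = 357.
Since the inequalities point opposite ways, species 2 can invade but species 1 cannot.

species 2 excludes species 1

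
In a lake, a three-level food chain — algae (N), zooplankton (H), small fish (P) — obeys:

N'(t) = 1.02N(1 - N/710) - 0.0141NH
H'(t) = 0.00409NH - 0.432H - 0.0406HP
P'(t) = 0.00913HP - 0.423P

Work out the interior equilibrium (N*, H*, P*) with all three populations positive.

N* ≈ 255, H* ≈ 46.3, P* ≈ 15.1

From dP/dt = 0: 0.00913H* = 0.423, so H* = 46.3.
From dN/dt = 0: 1.02(1 - N*/710) = 0.0141·46.3, giving N* = 710·(1 - 0.64) = 255.
From dH/dt = 0: 0.00409·255 - 0.432 = 0.0406P*, so P* = 0.612/0.0406 = 15.1.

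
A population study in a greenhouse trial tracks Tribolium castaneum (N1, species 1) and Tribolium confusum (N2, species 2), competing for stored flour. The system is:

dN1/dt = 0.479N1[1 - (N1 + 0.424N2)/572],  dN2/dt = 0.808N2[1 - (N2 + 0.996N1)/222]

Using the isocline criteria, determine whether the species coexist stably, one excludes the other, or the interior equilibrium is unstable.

Compare the nullcline intercepts: K1/α12 = 572/0.424 = 1350 > K2 = 222; K2/α21 = 222/0.996 = 223 < K1 = 572.
Since the inequalities point opposite ways, species 1 can invade but species 2 cannot.

species 1 excludes species 2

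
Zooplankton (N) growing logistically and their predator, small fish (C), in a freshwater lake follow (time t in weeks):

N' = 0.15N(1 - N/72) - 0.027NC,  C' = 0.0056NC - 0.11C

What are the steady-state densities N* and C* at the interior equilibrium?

From dC/dt = 0 with C > 0: 0.0056N* = 0.11, so N* = 19.6.
Substitute into dN/dt = 0: 0.15(1 - 19.6/72) = 0.027C*.
The bracket is 0.727, giving C* = 0.109/0.027 = 4.04.

N* ≈ 19.6, C* ≈ 4.04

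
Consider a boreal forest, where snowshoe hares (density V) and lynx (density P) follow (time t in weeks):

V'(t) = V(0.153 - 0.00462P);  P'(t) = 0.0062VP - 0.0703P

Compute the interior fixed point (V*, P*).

Set dP/dt = 0 with P > 0: 0.0062V - 0.0703 = 0, so V* = 0.0703/0.0062 = 11.3.
Set dV/dt = 0 with V > 0: 0.153 - 0.00462P = 0, so P* = 0.153/0.00462 = 33.1.

V* ≈ 11.3, P* ≈ 33.1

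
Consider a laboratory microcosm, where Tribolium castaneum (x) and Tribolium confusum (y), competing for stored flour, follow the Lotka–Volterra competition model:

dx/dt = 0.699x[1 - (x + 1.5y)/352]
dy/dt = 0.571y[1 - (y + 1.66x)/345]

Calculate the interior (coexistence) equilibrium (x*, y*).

x* ≈ 111, y* ≈ 161

Setting both brackets to zero gives the nullclines x + 1.5y = 352 and 1.66x + y = 345.
Substituting y = 345 - 1.66x into the first: x(1 - 1.5·1.66) = 352 - 1.5·345.
So x* = -166/-1.49 = 111, and then y* = 345 - 1.66·111 = 161.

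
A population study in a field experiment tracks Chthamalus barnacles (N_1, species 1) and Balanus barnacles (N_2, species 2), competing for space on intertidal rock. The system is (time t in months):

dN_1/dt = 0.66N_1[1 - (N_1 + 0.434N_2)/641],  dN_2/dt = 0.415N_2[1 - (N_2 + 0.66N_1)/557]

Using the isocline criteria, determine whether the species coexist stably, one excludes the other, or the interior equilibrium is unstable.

stable coexistence

Compare the nullcline intercepts: K1/α12 = 641/0.434 = 1480 > K2 = 557; K2/α21 = 557/0.66 = 844 > K1 = 641.
Since both inequalities hold, each species can invade when rare, so the interior equilibrium is stable.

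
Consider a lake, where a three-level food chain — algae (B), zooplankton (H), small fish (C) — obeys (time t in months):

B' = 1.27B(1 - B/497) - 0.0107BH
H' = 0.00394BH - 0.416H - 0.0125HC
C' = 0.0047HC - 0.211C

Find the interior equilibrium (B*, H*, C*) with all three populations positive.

From dC/dt = 0: 0.0047H* = 0.211, so H* = 44.9.
From dB/dt = 0: 1.27(1 - B*/497) = 0.0107·44.9, giving B* = 497·(1 - 0.378) = 309.
From dH/dt = 0: 0.00394·309 - 0.416 = 0.0125C*, so C* = 0.802/0.0125 = 64.1.

B* ≈ 309, H* ≈ 44.9, C* ≈ 64.1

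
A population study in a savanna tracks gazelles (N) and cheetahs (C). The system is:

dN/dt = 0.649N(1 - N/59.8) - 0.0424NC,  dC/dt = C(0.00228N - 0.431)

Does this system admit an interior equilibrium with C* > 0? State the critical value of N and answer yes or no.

Threshold N = 189; K < 189, so no, the predator goes extinct.

The predator equation gives dC/dt > 0 only when N > 0.431/0.00228 = 189.
Without the predator, N → K = 59.8. Since 59.8 < 189, the predator cannot invade.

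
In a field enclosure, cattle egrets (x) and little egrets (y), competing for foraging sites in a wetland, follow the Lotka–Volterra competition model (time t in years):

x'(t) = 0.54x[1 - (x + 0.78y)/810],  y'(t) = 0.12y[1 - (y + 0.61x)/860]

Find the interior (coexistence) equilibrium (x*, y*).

Setting both brackets to zero gives the nullclines x + 0.78y = 810 and 0.61x + y = 860.
Substituting y = 860 - 0.61x into the first: x(1 - 0.78·0.61) = 810 - 0.78·860.
So x* = 139/0.524 = 266, and then y* = 860 - 0.61·266 = 698.

x* ≈ 266, y* ≈ 698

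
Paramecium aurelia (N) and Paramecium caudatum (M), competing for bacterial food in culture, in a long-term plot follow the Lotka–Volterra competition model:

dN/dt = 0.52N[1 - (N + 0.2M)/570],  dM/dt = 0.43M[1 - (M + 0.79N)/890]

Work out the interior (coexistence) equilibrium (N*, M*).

N* ≈ 466, M* ≈ 522

Setting both brackets to zero gives the nullclines N + 0.2M = 570 and 0.79N + M = 890.
Substituting M = 890 - 0.79N into the first: N(1 - 0.2·0.79) = 570 - 0.2·890.
So N* = 392/0.842 = 466, and then M* = 890 - 0.79·466 = 522.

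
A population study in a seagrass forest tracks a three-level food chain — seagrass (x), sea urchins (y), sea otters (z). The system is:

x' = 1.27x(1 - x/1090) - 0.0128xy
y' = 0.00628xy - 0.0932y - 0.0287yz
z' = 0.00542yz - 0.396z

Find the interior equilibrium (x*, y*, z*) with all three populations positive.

From dz/dt = 0: 0.00542y* = 0.396, so y* = 73.1.
From dx/dt = 0: 1.27(1 - x*/1090) = 0.0128·73.1, giving x* = 1090·(1 - 0.736) = 287.
From dy/dt = 0: 0.00628·287 - 0.0932 = 0.0287z*, so z* = 1.71/0.0287 = 59.6.

x* ≈ 287, y* ≈ 73.1, z* ≈ 59.6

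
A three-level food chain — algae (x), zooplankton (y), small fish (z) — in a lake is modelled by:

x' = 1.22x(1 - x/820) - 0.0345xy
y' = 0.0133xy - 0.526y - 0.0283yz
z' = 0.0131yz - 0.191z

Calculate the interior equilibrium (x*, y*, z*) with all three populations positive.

From dz/dt = 0: 0.0131y* = 0.191, so y* = 14.6.
From dx/dt = 0: 1.22(1 - x*/820) = 0.0345·14.6, giving x* = 820·(1 - 0.412) = 482.
From dy/dt = 0: 0.0133·482 - 0.526 = 0.0283z*, so z* = 5.88/0.0283 = 208.

x* ≈ 482, y* ≈ 14.6, z* ≈ 208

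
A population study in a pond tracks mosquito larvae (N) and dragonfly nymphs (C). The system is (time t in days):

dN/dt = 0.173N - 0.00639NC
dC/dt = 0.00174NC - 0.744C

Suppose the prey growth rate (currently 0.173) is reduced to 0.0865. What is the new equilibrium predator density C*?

At the interior fixed point, setting dN/dt = 0 with N > 0 fixes C* = (prey growth rate)/(NC coefficient) — independent of the other coefficients.
With the change, C* = 0.0865/0.00639 = 13.5; it falls from 27.1.

C* ≈ 13.5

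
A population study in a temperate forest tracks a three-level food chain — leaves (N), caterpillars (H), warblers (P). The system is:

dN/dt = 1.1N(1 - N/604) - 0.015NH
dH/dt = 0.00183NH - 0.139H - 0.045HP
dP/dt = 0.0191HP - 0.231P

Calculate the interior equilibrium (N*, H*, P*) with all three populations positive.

N* ≈ 504, H* ≈ 12.1, P* ≈ 17.4

From dP/dt = 0: 0.0191H* = 0.231, so H* = 12.1.
From dN/dt = 0: 1.1(1 - N*/604) = 0.015·12.1, giving N* = 604·(1 - 0.165) = 504.
From dH/dt = 0: 0.00183·504 - 0.139 = 0.045P*, so P* = 0.784/0.045 = 17.4.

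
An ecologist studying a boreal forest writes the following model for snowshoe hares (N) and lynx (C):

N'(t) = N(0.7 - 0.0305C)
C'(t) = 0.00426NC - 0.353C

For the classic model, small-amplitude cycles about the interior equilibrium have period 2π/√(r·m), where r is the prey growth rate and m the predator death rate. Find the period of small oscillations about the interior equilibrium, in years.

T ≈ 12.6 years

Here r = 0.7 and m = 0.353, so r·m = 0.247.
ω = √0.247 = 0.497 per year, hence T = 2π/ω ≈ 12.6 years.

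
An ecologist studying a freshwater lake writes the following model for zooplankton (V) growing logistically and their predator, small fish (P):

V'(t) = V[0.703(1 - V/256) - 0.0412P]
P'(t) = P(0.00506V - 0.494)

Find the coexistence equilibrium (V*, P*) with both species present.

V* ≈ 97.6, P* ≈ 10.6

From dP/dt = 0 with P > 0: 0.00506V* = 0.494, so V* = 97.6.
Substitute into dV/dt = 0: 0.703(1 - 97.6/256) = 0.0412P*.
The bracket is 0.619, giving P* = 0.435/0.0412 = 10.6.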